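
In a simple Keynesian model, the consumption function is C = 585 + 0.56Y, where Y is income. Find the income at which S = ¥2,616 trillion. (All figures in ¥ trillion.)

S = Y − C = -585 + 0.44Y
-585 + 0.44Y = 2616, so 0.44Y = 3201 and Y = 7275

Y = 7275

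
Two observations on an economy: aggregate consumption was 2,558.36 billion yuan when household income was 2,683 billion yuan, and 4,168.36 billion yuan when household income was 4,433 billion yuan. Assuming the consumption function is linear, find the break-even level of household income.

MPC = (4168.36 − 2558.36)/(4433 − 2683) = 1610/1750 = 0.92
a = 2558.36 − 0.92(2683) = 2558.36 − 2468.36 = 90
Break-even: Y = a/(1−MPC) = 90/0.08 = 1125

Y = 1125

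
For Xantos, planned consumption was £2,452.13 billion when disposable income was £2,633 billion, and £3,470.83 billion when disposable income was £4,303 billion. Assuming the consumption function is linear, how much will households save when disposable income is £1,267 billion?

S = -351.87

MPC = (3470.83 − 2452.13)/(4303 − 2633) = 1018.7/1670 = 0.61
a = 2452.13 − 0.61(2633) = 2452.13 − 1606.13 = 846
C = 846 + 0.61(1267) = 1618.87
S = 1267 − 1618.87 = -351.87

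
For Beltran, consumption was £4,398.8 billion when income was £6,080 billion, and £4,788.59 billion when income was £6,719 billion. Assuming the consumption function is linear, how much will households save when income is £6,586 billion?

S = 1878.54

MPC = (4788.59 − 4398.8)/(6719 − 6080) = 389.79/639 = 0.61
a = 4398.8 − 0.61(6080) = 4398.8 − 3708.8 = 690
C = 690 + 0.61(6586) = 4707.46
S = 6586 − 4707.46 = 1878.54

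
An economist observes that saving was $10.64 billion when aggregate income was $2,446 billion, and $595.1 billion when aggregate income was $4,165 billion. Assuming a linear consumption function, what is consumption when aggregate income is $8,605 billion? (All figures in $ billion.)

MPS = ΔS/ΔY = (595.1 − 10.64)/(4165 − 2446) = 584.46/1719 = 0.34
MPC = 1 − MPS = 0.66
Autonomous saving = 10.64 − 0.34(2446) = -821, so a = 821
C = 821 + 0.66(8605) = 821 + 5679.3 = 6500.3

C = 6500.3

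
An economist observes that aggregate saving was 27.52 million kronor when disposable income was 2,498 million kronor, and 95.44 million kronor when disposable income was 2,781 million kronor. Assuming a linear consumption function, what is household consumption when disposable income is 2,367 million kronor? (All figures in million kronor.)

MPS = ΔS/ΔY = (95.44 − 27.52)/(2781 − 2498) = 67.92/283 = 0.24
MPC = 1 − MPS = 0.76
Autonomous saving = 27.52 − 0.24(2498) = -572, so a = 572
C = 572 + 0.76(2367) = 572 + 1798.92 = 2370.92

C = 2370.92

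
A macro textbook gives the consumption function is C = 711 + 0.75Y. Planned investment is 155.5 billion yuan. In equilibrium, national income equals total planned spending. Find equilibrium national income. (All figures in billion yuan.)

Y = C + I = 711 + 0.75Y + 155.5
Y − 0.75Y = 866.5
0.25Y = 866.5, so Y = 866.5/0.25 = 3466

Y = 3466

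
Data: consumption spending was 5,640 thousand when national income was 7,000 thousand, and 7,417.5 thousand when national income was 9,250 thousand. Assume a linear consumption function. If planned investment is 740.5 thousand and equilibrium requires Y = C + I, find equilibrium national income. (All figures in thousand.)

MPC = (7417.5 − 5640)/(9250 − 7000) = 1777.5/2250 = 0.79
a = 5640 − 0.79(7000) = 110
Equilibrium: Y = 110 + 0.79Y + 740.5
0.21Y = 850.5, so Y = 850.5/0.21 = 4050

Y = 4050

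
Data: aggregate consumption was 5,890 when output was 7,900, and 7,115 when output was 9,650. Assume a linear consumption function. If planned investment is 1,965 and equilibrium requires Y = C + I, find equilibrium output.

MPC = (7115 − 5890)/(9650 − 7900) = 1225/1750 = 0.7
a = 5890 − 0.7(7900) = 360
Equilibrium: Y = 360 + 0.7Y + 1965
0.3Y = 2325, so Y = 2325/0.3 = 7750

Y = 7750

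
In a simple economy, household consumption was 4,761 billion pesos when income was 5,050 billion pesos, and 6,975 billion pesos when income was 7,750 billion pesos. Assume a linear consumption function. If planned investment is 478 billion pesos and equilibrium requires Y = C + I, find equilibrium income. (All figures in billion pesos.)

MPC = (6975 − 4761)/(7750 − 5050) = 2214/2700 = 0.82
a = 4761 − 0.82(5050) = 620
Equilibrium: Y = 620 + 0.82Y + 478
0.18Y = 1098, so Y = 1098/0.18 = 6100

Y = 6100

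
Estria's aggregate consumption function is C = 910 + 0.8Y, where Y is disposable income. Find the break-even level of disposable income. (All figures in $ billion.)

At break-even, C = Y: 910 + 0.8Y = Y
0.2Y = 910, so Y = 910/0.2 = 4550

Y = 4550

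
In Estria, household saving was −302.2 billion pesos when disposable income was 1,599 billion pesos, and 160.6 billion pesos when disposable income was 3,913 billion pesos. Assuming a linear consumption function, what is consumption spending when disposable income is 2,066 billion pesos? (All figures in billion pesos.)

C = 2274.8

MPS = ΔS/ΔY = (160.6 − (-302.2))/(3913 − 1599) = 462.8/2314 = 0.2
MPC = 1 − MPS = 0.8
Autonomous saving = -302.2 − 0.2(1599) = -622, so a = 622
C = 622 + 0.8(2066) = 622 + 1652.8 = 2274.8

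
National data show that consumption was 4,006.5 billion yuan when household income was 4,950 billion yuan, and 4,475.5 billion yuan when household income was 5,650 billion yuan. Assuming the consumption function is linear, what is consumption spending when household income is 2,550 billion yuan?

MPC = (4475.5 − 4006.5)/(5650 − 4950) = 469/700 = 0.67
a = 4006.5 − 0.67(4950) = 4006.5 − 3316.5 = 690
C = 690 + 0.67(2550) = 690 + 1708.5 = 2398.5

C = 2398.5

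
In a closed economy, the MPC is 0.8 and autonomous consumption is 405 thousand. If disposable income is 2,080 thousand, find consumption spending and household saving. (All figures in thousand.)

C = 2069; S = 11

C = 405 + 0.8(2080) = 405 + 1664 = 2069
S = Y − C = 2080 − 2069 = 11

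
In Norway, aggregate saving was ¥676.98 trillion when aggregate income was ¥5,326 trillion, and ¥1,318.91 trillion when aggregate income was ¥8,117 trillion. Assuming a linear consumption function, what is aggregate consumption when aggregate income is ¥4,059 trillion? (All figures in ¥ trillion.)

C = 3673.43

MPS = ΔS/ΔY = (1318.91 − 676.98)/(8117 − 5326) = 641.93/2791 = 0.23
MPC = 1 − MPS = 0.77
Autonomous saving = 676.98 − 0.23(5326) = -548, so a = 548
C = 548 + 0.77(4059) = 548 + 3125.43 = 3673.43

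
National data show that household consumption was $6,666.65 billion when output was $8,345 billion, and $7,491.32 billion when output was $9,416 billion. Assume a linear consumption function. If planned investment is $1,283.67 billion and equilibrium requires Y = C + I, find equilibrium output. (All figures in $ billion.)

MPC = (7491.32 − 6666.65)/(9416 − 8345) = 824.67/1071 = 0.77
a = 6666.65 − 0.77(8345) = 241
Equilibrium: Y = 241 + 0.77Y + 1283.67
0.23Y = 1524.67, so Y = 1524.67/0.23 = 6629

Y = 6629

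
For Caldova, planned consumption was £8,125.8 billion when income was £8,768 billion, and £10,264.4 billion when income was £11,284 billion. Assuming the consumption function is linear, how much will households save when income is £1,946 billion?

S = -381.1

MPC = (10264.4 − 8125.8)/(11284 − 8768) = 2138.6/2516 = 0.85
a = 8125.8 − 0.85(8768) = 8125.8 − 7452.8 = 673
C = 673 + 0.85(1946) = 2327.1
S = 1946 − 2327.1 = -381.1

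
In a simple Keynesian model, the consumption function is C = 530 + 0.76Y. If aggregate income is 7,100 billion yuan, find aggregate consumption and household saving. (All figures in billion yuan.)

C = 530 + 0.76(7100) = 530 + 5396 = 5926
S = Y − C = 7100 − 5926 = 1174

C = 5926; S = 1174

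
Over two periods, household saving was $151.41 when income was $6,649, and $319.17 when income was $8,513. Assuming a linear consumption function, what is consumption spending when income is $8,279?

C = 7980.89

MPS = ΔS/ΔY = (319.17 − 151.41)/(8513 − 6649) = 167.76/1864 = 0.09
MPC = 1 − MPS = 0.91
Autonomous saving = 151.41 − 0.09(6649) = -447, so a = 447
C = 447 + 0.91(8279) = 447 + 7533.89 = 7980.89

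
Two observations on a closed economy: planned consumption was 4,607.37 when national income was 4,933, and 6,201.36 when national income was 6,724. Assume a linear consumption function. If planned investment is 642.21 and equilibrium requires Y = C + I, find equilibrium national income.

Y = 7811

MPC = (6201.36 − 4607.37)/(6724 − 4933) = 1593.99/1791 = 0.89
a = 4607.37 − 0.89(4933) = 217
Equilibrium: Y = 217 + 0.89Y + 642.21
0.11Y = 859.21, so Y = 859.21/0.11 = 7811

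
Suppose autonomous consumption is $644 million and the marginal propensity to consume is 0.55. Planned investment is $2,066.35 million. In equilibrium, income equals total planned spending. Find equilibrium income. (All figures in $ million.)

Y = C + I = 644 + 0.55Y + 2066.35
Y − 0.55Y = 2710.35
0.45Y = 2710.35, so Y = 2710.35/0.45 = 6023

Y = 6023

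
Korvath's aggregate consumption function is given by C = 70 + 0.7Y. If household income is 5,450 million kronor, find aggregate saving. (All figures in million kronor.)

C = 70 + 0.7(5450) = 70 + 3815 = 3885
S = Y − C = 5450 − 3885 = 1565

S = 1565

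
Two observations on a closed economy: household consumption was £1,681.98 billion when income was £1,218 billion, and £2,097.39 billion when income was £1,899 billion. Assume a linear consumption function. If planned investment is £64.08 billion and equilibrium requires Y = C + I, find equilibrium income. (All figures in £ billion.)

MPC = (2097.39 − 1681.98)/(1899 − 1218) = 415.41/681 = 0.61
a = 1681.98 − 0.61(1218) = 939
Equilibrium: Y = 939 + 0.61Y + 64.08
0.39Y = 1003.08, so Y = 1003.08/0.39 = 2572

Y = 2572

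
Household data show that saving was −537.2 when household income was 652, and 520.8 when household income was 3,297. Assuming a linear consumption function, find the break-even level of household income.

MPS = ΔS/ΔY = (520.8 − (-537.2))/(3297 − 652) = 1058/2645 = 0.4
MPC = 1 − MPS = 0.6
From S(652) = -537.2: −a + 0.4(652) = -537.2, so a = 260.8 − (-537.2) = 798
Break-even (S = 0): Y = a/MPS = 798/0.4 = 1995

Y = 1995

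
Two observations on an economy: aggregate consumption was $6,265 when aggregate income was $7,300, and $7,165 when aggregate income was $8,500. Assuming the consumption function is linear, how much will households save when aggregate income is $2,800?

MPC = (7165 − 6265)/(8500 − 7300) = 900/1200 = 0.75
a = 6265 − 0.75(7300) = 6265 − 5475 = 790
C = 790 + 0.75(2800) = 2890
S = 2800 − 2890 = -90

S = -90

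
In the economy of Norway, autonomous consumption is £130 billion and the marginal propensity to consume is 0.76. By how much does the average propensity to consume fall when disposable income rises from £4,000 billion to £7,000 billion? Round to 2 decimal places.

At Y = 4000: C = 130 + 0.76(4000) = 3170, APC = 3170/4000 = 0.793
At Y = 7000: C = 5450, APC = 5450/7000 = 0.779
Fall in APC = 0.793 − 0.779 = 0.014 ≈ 0.01

ΔAPC = 0.01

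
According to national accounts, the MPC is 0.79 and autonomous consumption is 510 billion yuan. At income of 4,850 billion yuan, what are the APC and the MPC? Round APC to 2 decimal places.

APC = 0.90; MPC = 0.79

MPC = 0.79 (the slope of the consumption function)
C = 510 + 0.79(4850) = 4341.5, so APC = 4341.5/4850 = 0.90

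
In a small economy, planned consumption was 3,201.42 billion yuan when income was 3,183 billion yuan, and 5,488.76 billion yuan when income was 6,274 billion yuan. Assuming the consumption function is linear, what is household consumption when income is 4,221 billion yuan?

C = 3969.54

MPC = (5488.76 − 3201.42)/(6274 − 3183) = 2287.34/3091 = 0.74
a = 3201.42 − 0.74(3183) = 3201.42 − 2355.42 = 846
C = 846 + 0.74(4221) = 846 + 3123.54 = 3969.54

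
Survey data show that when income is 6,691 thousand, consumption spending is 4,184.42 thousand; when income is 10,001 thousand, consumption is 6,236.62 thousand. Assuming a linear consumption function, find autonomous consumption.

a = 36

MPC = ΔC/ΔY = (6236.62 − 4184.42)/(10001 − 6691) = 2052.2/3310 = 0.62
a = C − MPC·Y = 4184.42 − 0.62(6691) = 4184.42 − 4148.42 = 36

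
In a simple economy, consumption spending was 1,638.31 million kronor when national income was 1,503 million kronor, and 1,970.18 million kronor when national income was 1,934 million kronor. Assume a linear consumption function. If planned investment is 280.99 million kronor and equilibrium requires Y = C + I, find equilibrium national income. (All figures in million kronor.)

MPC = (1970.18 − 1638.31)/(1934 − 1503) = 331.87/431 = 0.77
a = 1638.31 − 0.77(1503) = 481
Equilibrium: Y = 481 + 0.77Y + 280.99
0.23Y = 761.99, so Y = 761.99/0.23 = 3313

Y = 3313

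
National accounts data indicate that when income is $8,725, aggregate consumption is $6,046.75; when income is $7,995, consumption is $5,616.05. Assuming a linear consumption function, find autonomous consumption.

MPC = ΔC/ΔY = (6046.75 − 5616.05)/(8725 − 7995) = 430.7/730 = 0.59
a = C − MPC·Y = 5616.05 − 0.59(7995) = 5616.05 − 4717.05 = 899

a = 899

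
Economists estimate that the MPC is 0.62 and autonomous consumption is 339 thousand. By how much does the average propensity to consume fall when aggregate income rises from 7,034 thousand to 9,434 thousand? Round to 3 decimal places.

ΔAPC = 0.012

At Y = 7034: C = 339 + 0.62(7034) = 4700.08, APC = 4700.08/7034 = 0.6682
At Y = 9434: C = 6188.08, APC = 6188.08/9434 = 0.6559
Fall in APC = 0.6682 − 0.6559 = 0.0123 ≈ 0.012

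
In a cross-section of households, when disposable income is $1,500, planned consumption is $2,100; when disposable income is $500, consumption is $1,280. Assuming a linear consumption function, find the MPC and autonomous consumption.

MPC = 0.82; a = 870

MPC = ΔC/ΔY = (2100 − 1280)/(1500 − 500) = 820/1000 = 0.82
a = C − MPC·Y = 1280 − 0.82(500) = 1280 − 410 = 870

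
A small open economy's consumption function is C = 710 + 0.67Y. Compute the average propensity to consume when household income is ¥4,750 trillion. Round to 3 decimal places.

APC = 0.819

C = 710 + 0.67(4750) = 3892.5
APC = C/Y = 3892.5/4750 = 0.819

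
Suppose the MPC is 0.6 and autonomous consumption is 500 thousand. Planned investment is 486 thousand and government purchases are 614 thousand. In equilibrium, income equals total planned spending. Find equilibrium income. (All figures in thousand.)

Y = C + I + G = 500 + 0.6Y + 486 + 614
Y − 0.6Y = 1600
0.4Y = 1600, so Y = 1600/0.4 = 4000

Y = 4000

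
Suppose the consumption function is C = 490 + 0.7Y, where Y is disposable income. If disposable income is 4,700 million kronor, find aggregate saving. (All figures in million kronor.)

C = 490 + 0.7(4700) = 490 + 3290 = 3780
S = Y − C = 4700 − 3780 = 920

S = 920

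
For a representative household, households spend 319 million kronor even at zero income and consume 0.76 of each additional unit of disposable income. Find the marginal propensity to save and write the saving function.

MPS = 1 − MPC = 1 − 0.76 = 0.24
S = Y − C = -319 + 0.24Y

MPS = 0.24; S = -319 + 0.24Y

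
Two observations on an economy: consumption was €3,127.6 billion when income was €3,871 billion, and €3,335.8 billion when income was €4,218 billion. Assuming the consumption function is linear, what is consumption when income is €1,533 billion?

C = 1724.8

MPC = (3335.8 − 3127.6)/(4218 − 3871) = 208.2/347 = 0.6
a = 3127.6 − 0.6(3871) = 3127.6 − 2322.6 = 805
C = 805 + 0.6(1533) = 805 + 919.8 = 1724.8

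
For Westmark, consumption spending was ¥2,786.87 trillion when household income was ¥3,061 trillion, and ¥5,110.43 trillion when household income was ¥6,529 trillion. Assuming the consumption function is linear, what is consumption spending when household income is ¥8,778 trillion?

C = 6617.26

MPC = (5110.43 − 2786.87)/(6529 − 3061) = 2323.56/3468 = 0.67
a = 2786.87 − 0.67(3061) = 2786.87 − 2050.87 = 736
C = 736 + 0.67(8778) = 736 + 5881.26 = 6617.26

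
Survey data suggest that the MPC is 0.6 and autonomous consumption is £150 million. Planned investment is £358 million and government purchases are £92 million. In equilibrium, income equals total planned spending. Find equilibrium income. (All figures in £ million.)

Y = C + I + G = 150 + 0.6Y + 358 + 92
Y − 0.6Y = 600
0.4Y = 600, so Y = 600/0.4 = 1500

Y = 1500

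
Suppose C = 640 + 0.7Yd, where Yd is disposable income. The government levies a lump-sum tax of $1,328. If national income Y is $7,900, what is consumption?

Yd = Y − T = 7900 − 1328 = 6572
C = 640 + 0.7(6572) = 640 + 4600.4 = 5240.4

C = 5240.4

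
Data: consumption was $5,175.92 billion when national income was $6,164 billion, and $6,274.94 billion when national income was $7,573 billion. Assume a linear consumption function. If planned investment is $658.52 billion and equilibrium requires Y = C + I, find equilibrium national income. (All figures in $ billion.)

Y = 4666

MPC = (6274.94 − 5175.92)/(7573 − 6164) = 1099.02/1409 = 0.78
a = 5175.92 − 0.78(6164) = 368
Equilibrium: Y = 368 + 0.78Y + 658.52
0.22Y = 1026.52, so Y = 1026.52/0.22 = 4666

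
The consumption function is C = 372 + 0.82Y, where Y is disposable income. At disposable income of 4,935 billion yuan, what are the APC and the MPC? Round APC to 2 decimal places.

APC = 0.90; MPC = 0.82

MPC = 0.82 (the slope of the consumption function)
C = 372 + 0.82(4935) = 4418.7, so APC = 4418.7/4935 = 0.90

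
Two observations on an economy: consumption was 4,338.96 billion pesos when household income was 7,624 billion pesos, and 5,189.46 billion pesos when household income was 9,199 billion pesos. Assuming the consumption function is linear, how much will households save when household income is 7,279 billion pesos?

S = 3126.34

MPC = (5189.46 − 4338.96)/(9199 − 7624) = 850.5/1575 = 0.54
a = 4338.96 − 0.54(7624) = 4338.96 − 4116.96 = 222
C = 222 + 0.54(7279) = 4152.66
S = 7279 − 4152.66 = 3126.34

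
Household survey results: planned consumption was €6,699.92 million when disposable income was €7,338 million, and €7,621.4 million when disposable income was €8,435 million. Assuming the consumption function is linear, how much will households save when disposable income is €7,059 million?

MPC = (7621.4 − 6699.92)/(8435 − 7338) = 921.48/1097 = 0.84
a = 6699.92 − 0.84(7338) = 6699.92 − 6163.92 = 536
C = 536 + 0.84(7059) = 6465.56
S = 7059 − 6465.56 = 593.44

S = 593.44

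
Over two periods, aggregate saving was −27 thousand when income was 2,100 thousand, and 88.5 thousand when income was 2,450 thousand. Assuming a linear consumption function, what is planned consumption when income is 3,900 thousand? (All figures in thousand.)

MPS = ΔS/ΔY = (88.5 − (-27))/(2450 − 2100) = 115.5/350 = 0.33
MPC = 1 − MPS = 0.67
Autonomous saving = -27 − 0.33(2100) = -720, so a = 720
C = 720 + 0.67(3900) = 720 + 2613 = 3333

C = 3333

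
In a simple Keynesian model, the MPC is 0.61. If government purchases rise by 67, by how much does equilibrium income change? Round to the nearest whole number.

The multiplier is 1/(1 − MPC) = 1/0.39.
ΔY = 67/0.39 = 171.79 ≈ 172

ΔY ≈ 172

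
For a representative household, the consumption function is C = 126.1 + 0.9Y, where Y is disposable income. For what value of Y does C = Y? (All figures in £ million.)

Y = 1261

At break-even, C = Y: 126.1 + 0.9Y = Y
0.1Y = 126.1, so Y = 126.1/0.1 = 1261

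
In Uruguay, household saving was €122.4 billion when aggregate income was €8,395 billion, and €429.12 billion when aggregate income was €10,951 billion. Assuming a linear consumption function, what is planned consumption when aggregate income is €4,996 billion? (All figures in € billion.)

C = 5281.48

MPS = ΔS/ΔY = (429.12 − 122.4)/(10951 − 8395) = 306.72/2556 = 0.12
MPC = 1 − MPS = 0.88
Autonomous saving = 122.4 − 0.12(8395) = -885, so a = 885
C = 885 + 0.88(4996) = 885 + 4396.48 = 5281.48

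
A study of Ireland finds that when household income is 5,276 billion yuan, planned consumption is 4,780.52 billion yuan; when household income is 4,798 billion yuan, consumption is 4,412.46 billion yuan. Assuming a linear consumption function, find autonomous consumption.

MPC = ΔC/ΔY = (4780.52 − 4412.46)/(5276 − 4798) = 368.06/478 = 0.77
a = C − MPC·Y = 4412.46 − 0.77(4798) = 4412.46 − 3694.46 = 718

a = 718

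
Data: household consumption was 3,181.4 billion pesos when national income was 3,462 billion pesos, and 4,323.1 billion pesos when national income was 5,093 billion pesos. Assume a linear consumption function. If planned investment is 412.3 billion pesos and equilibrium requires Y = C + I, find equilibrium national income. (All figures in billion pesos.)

Y = 3901

MPC = (4323.1 − 3181.4)/(5093 − 3462) = 1141.7/1631 = 0.7
a = 3181.4 − 0.7(3462) = 758
Equilibrium: Y = 758 + 0.7Y + 412.3
0.3Y = 1170.3, so Y = 1170.3/0.3 = 3901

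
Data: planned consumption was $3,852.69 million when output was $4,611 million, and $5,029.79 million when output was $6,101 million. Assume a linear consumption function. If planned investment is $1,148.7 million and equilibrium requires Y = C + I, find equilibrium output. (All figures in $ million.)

MPC = (5029.79 − 3852.69)/(6101 − 4611) = 1177.1/1490 = 0.79
a = 3852.69 − 0.79(4611) = 210
Equilibrium: Y = 210 + 0.79Y + 1148.7
0.21Y = 1358.7, so Y = 1358.7/0.21 = 6470

Y = 6470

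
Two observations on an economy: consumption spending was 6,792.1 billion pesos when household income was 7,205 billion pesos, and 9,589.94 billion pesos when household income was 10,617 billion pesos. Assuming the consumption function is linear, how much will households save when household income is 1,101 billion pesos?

S = -685.82

MPC = (9589.94 − 6792.1)/(10617 − 7205) = 2797.84/3412 = 0.82
a = 6792.1 − 0.82(7205) = 6792.1 − 5908.1 = 884
C = 884 + 0.82(1101) = 1786.82
S = 1101 − 1786.82 = -685.82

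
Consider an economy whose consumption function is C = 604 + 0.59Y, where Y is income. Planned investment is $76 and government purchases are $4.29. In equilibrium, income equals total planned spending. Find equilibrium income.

Y = C + I + G = 604 + 0.59Y + 76 + 4.29
Y − 0.59Y = 684.29
0.41Y = 684.29, so Y = 684.29/0.41 = 1669

Y = 1669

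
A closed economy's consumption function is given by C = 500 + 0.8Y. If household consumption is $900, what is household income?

Y = 500

500 + 0.8Y = 900
0.8Y = 400, so Y = 400/0.8 = 500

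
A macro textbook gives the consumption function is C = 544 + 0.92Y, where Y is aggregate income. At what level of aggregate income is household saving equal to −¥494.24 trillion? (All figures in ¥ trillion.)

S = Y − C = -544 + 0.08Y
-544 + 0.08Y = -494.24, so 0.08Y = 49.76 and Y = 622

Y = 622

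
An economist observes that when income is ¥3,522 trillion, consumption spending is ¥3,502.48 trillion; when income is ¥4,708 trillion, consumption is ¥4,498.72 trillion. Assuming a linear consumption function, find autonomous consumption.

MPC = ΔC/ΔY = (4498.72 − 3502.48)/(4708 − 3522) = 996.24/1186 = 0.84
a = C − MPC·Y = 3502.48 − 0.84(3522) = 3502.48 − 2958.48 = 544

a = 544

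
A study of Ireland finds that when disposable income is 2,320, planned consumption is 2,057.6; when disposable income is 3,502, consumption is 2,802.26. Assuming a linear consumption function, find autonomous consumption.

MPC = ΔC/ΔY = (2802.26 − 2057.6)/(3502 − 2320) = 744.66/1182 = 0.63
a = C − MPC·Y = 2057.6 − 0.63(2320) = 2057.6 − 1461.6 = 596

a = 596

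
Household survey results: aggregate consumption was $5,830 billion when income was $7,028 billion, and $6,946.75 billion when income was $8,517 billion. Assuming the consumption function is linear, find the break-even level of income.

MPC = (6946.75 − 5830)/(8517 − 7028) = 1116.75/1489 = 0.75
a = 5830 − 0.75(7028) = 5830 − 5271 = 559
Break-even: Y = a/(1−MPC) = 559/0.25 = 2236

Y = 2236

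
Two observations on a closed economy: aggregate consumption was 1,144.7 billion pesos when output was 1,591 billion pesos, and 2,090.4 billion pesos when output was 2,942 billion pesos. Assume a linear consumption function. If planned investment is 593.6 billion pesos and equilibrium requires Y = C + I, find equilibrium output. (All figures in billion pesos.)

MPC = (2090.4 − 1144.7)/(2942 − 1591) = 945.7/1351 = 0.7
a = 1144.7 − 0.7(1591) = 31
Equilibrium: Y = 31 + 0.7Y + 593.6
0.3Y = 624.6, so Y = 624.6/0.3 = 2082

Y = 2082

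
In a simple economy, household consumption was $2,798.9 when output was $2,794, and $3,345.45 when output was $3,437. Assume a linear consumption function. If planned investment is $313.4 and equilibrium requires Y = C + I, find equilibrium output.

MPC = (3345.45 − 2798.9)/(3437 − 2794) = 546.55/643 = 0.85
a = 2798.9 − 0.85(2794) = 424
Equilibrium: Y = 424 + 0.85Y + 313.4
0.15Y = 737.4, so Y = 737.4/0.15 = 4916

Y = 4916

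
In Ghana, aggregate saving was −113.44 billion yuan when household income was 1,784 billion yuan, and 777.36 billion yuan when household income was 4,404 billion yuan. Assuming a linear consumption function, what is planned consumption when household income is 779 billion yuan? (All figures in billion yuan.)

C = 1234.14

MPS = ΔS/ΔY = (777.36 − (-113.44))/(4404 − 1784) = 890.8/2620 = 0.34
MPC = 1 − MPS = 0.66
Autonomous saving = -113.44 − 0.34(1784) = -720, so a = 720
C = 720 + 0.66(779) = 720 + 514.14 = 1234.14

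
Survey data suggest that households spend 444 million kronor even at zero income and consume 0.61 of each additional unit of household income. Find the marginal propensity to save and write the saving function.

MPS = 1 − MPC = 1 − 0.61 = 0.39
S = Y − C = -444 + 0.39Y

MPS = 0.39; S = -444 + 0.39Y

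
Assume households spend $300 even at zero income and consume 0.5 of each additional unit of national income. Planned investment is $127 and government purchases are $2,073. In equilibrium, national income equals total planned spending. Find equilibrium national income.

Y = 5000

Y = C + I + G = 300 + 0.5Y + 127 + 2073
Y − 0.5Y = 2500
0.5Y = 2500, so Y = 2500/0.5 = 5000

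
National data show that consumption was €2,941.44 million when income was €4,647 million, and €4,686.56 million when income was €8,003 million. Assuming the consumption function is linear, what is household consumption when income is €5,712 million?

MPC = (4686.56 − 2941.44)/(8003 − 4647) = 1745.12/3356 = 0.52
a = 2941.44 − 0.52(4647) = 2941.44 − 2416.44 = 525
C = 525 + 0.52(5712) = 525 + 2970.24 = 3495.24

C = 3495.24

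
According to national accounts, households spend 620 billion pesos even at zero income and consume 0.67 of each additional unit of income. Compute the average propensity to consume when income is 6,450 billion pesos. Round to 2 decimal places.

APC = 0.77

C = 620 + 0.67(6450) = 4941.5
APC = C/Y = 4941.5/6450 = 0.77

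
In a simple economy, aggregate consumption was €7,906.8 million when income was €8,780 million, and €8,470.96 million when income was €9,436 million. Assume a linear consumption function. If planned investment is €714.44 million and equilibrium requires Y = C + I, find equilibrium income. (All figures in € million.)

MPC = (8470.96 − 7906.8)/(9436 − 8780) = 564.16/656 = 0.86
a = 7906.8 − 0.86(8780) = 356
Equilibrium: Y = 356 + 0.86Y + 714.44
0.14Y = 1070.44, so Y = 1070.44/0.14 = 7646

Y = 7646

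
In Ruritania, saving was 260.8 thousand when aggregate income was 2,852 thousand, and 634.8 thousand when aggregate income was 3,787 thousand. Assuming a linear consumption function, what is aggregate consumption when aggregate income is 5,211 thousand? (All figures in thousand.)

C = 4006.6

MPS = ΔS/ΔY = (634.8 − 260.8)/(3787 − 2852) = 374/935 = 0.4
MPC = 1 − MPS = 0.6
Autonomous saving = 260.8 − 0.4(2852) = -880, so a = 880
C = 880 + 0.6(5211) = 880 + 3126.6 = 4006.6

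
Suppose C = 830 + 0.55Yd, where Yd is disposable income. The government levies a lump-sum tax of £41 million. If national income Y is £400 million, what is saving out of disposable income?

Yd = Y − T = 400 − 41 = 359
C = 830 + 0.55(359) = 830 + 197.45 = 1027.45
S = Yd − C = 359 − 1027.45 = -668.45

S = -668.45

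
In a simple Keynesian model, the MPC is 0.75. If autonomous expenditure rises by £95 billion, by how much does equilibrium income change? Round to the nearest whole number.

The multiplier is 1/(1 − MPC) = 1/0.25.
ΔY = 95/0.25 = 380.00 ≈ 380

ΔY ≈ 380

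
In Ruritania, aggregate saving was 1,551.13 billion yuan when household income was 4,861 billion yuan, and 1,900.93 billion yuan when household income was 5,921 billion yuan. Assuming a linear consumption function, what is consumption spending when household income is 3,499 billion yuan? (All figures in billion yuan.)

C = 2397.33

MPS = ΔS/ΔY = (1900.93 − 1551.13)/(5921 − 4861) = 349.8/1060 = 0.33
MPC = 1 − MPS = 0.67
Autonomous saving = 1551.13 − 0.33(4861) = -53, so a = 53
C = 53 + 0.67(3499) = 53 + 2344.33 = 2397.33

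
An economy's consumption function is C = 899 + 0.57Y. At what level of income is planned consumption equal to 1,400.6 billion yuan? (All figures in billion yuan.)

Y = 880

899 + 0.57Y = 1400.6
0.57Y = 501.6, so Y = 501.6/0.57 = 880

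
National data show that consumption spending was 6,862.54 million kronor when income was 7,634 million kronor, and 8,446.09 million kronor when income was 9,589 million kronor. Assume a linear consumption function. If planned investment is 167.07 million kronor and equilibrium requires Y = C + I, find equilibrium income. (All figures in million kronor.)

Y = 4453

MPC = (8446.09 − 6862.54)/(9589 − 7634) = 1583.55/1955 = 0.81
a = 6862.54 − 0.81(7634) = 679
Equilibrium: Y = 679 + 0.81Y + 167.07
0.19Y = 846.07, so Y = 846.07/0.19 = 4453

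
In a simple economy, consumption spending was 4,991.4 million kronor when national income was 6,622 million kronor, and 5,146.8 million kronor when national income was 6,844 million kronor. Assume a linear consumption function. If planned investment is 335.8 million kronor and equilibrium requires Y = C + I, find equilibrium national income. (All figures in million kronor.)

MPC = (5146.8 − 4991.4)/(6844 − 6622) = 155.4/222 = 0.7
a = 4991.4 − 0.7(6622) = 356
Equilibrium: Y = 356 + 0.7Y + 335.8
0.3Y = 691.8, so Y = 691.8/0.3 = 2306

Y = 2306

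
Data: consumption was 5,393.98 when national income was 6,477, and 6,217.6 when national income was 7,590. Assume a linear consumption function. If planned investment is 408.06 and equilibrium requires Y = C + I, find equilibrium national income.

MPC = (6217.6 − 5393.98)/(7590 − 6477) = 823.62/1113 = 0.74
a = 5393.98 − 0.74(6477) = 601
Equilibrium: Y = 601 + 0.74Y + 408.06
0.26Y = 1009.06, so Y = 1009.06/0.26 = 3881

Y = 3881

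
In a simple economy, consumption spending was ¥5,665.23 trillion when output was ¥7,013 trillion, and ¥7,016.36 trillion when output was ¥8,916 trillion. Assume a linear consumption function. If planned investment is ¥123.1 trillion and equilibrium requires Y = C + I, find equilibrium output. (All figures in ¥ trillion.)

MPC = (7016.36 − 5665.23)/(8916 − 7013) = 1351.13/1903 = 0.71
a = 5665.23 − 0.71(7013) = 686
Equilibrium: Y = 686 + 0.71Y + 123.1
0.29Y = 809.1, so Y = 809.1/0.29 = 2790

Y = 2790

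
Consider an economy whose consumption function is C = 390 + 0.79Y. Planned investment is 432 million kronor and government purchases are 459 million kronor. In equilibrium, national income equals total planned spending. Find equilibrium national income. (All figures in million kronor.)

Y = C + I + G = 390 + 0.79Y + 432 + 459
Y − 0.79Y = 1281
0.21Y = 1281, so Y = 1281/0.21 = 6100

Y = 6100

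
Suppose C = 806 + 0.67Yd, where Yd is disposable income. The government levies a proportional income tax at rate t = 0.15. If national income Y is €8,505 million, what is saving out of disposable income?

Yd = (1 − 0.15)(8505) = 0.85(8505) = 7229.25
C = 806 + 0.67(7229.25) = 806 + 4843.5975 = 5649.5975
S = Yd − C = 7229.25 − 5649.5975 = 1579.6525

S = 1579.6525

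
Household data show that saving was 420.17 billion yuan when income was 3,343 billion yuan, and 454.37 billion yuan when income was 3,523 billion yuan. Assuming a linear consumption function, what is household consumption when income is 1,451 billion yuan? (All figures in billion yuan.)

MPS = ΔS/ΔY = (454.37 − 420.17)/(3523 − 3343) = 34.2/180 = 0.19
MPC = 1 − MPS = 0.81
Autonomous saving = 420.17 − 0.19(3343) = -215, so a = 215
C = 215 + 0.81(1451) = 215 + 1175.31 = 1390.31

C = 1390.31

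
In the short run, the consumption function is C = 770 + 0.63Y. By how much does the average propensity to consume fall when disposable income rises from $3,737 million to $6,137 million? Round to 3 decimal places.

At Y = 3737: C = 770 + 0.63(3737) = 3124.31, APC = 3124.31/3737 = 0.8360
At Y = 6137: C = 4636.31, APC = 4636.31/6137 = 0.7555
Fall in APC = 0.8360 − 0.7555 = 0.0805 ≈ 0.081

ΔAPC = 0.081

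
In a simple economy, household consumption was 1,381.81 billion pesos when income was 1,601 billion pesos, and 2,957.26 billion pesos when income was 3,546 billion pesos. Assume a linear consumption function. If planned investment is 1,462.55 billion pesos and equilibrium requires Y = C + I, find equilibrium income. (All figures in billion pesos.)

MPC = (2957.26 − 1381.81)/(3546 − 1601) = 1575.45/1945 = 0.81
a = 1381.81 − 0.81(1601) = 85
Equilibrium: Y = 85 + 0.81Y + 1462.55
0.19Y = 1547.55, so Y = 1547.55/0.19 = 8145

Y = 8145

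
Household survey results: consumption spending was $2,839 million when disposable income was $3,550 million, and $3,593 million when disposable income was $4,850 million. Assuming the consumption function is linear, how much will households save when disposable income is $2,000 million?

S = 60

MPC = (3593 − 2839)/(4850 − 3550) = 754/1300 = 0.58
a = 2839 − 0.58(3550) = 2839 − 2059 = 780
C = 780 + 0.58(2000) = 1940
S = 2000 − 1940 = 60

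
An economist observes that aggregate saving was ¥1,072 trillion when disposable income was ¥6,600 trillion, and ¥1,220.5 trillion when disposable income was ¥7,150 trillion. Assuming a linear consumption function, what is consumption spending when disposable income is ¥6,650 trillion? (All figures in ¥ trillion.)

MPS = ΔS/ΔY = (1220.5 − 1072)/(7150 − 6600) = 148.5/550 = 0.27
MPC = 1 − MPS = 0.73
Autonomous saving = 1072 − 0.27(6600) = -710, so a = 710
C = 710 + 0.73(6650) = 710 + 4854.5 = 5564.5

C = 5564.5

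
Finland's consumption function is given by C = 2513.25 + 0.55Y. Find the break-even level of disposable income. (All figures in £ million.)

At break-even, C = Y: 2513.25 + 0.55Y = Y
0.45Y = 2513.25, so Y = 2513.25/0.45 = 5585

Y = 5585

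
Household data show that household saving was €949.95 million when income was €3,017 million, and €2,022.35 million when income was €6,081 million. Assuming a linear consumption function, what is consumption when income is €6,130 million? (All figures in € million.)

C = 4090.5

MPS = ΔS/ΔY = (2022.35 − 949.95)/(6081 − 3017) = 1072.4/3064 = 0.35
MPC = 1 − MPS = 0.65
Autonomous saving = 949.95 − 0.35(3017) = -106, so a = 106
C = 106 + 0.65(6130) = 106 + 3984.5 = 4090.5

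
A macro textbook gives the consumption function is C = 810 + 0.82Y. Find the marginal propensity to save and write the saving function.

MPS = 0.18; S = -810 + 0.18Y

MPS = 1 − MPC = 1 − 0.82 = 0.18
S = Y − C = -810 + 0.18Y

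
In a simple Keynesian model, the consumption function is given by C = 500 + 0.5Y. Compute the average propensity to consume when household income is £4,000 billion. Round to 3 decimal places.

APC = 0.625

C = 500 + 0.5(4000) = 2500
APC = C/Y = 2500/4000 = 0.625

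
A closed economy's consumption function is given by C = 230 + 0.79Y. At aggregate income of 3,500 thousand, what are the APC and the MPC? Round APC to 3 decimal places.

APC = 0.856; MPC = 0.79

MPC = 0.79 (the slope of the consumption function)
C = 230 + 0.79(3500) = 2995, so APC = 2995/3500 = 0.856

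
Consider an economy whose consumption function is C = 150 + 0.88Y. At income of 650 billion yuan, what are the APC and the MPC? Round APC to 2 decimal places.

MPC = 0.88 (the slope of the consumption function)
C = 150 + 0.88(650) = 722, so APC = 722/650 = 1.11

APC = 1.11; MPC = 0.88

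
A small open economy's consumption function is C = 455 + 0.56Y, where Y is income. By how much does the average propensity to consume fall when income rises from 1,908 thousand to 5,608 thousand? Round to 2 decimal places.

ΔAPC = 0.16

At Y = 1908: C = 455 + 0.56(1908) = 1523.48, APC = 1523.48/1908 = 0.798
At Y = 5608: C = 3595.48, APC = 3595.48/5608 = 0.641
Fall in APC = 0.798 − 0.641 = 0.157 ≈ 0.16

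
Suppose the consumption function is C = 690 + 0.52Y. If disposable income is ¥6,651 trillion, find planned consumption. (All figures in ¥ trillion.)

C = 690 + 0.52(6651) = 690 + 3458.52 = 4148.52

C = 4148.52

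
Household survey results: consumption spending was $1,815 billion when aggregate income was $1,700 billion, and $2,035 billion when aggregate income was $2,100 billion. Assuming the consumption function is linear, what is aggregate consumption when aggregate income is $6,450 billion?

MPC = (2035 − 1815)/(2100 − 1700) = 220/400 = 0.55
a = 1815 − 0.55(1700) = 1815 − 935 = 880
C = 880 + 0.55(6450) = 880 + 3547.5 = 4427.5

C = 4427.5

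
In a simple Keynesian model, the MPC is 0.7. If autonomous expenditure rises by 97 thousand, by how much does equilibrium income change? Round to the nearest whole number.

ΔY ≈ 323

The multiplier is 1/(1 − MPC) = 1/0.3.
ΔY = 97/0.3 = 323.33 ≈ 323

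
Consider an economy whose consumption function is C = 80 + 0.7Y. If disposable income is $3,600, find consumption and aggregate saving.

C = 2600; S = 1000

C = 80 + 0.7(3600) = 80 + 2520 = 2600
S = Y − C = 3600 − 2600 = 1000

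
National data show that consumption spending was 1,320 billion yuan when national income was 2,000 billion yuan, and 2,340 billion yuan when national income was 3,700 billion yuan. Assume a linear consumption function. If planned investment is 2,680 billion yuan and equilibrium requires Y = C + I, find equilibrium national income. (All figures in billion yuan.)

MPC = (2340 − 1320)/(3700 − 2000) = 1020/1700 = 0.6
a = 1320 − 0.6(2000) = 120
Equilibrium: Y = 120 + 0.6Y + 2680
0.4Y = 2800, so Y = 2800/0.4 = 7000

Y = 7000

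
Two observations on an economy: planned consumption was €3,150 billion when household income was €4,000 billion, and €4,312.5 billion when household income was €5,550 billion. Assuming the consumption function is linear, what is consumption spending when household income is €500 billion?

C = 525

MPC = (4312.5 − 3150)/(5550 − 4000) = 1162.5/1550 = 0.75
a = 3150 − 0.75(4000) = 3150 − 3000 = 150
C = 150 + 0.75(500) = 150 + 375 = 525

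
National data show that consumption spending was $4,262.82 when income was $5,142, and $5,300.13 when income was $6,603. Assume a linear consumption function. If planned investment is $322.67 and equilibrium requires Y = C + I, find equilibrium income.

MPC = (5300.13 − 4262.82)/(6603 − 5142) = 1037.31/1461 = 0.71
a = 4262.82 − 0.71(5142) = 612
Equilibrium: Y = 612 + 0.71Y + 322.67
0.29Y = 934.67, so Y = 934.67/0.29 = 3223

Y = 3223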